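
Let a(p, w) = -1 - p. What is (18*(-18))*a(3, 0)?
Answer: 1296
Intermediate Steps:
(18*(-18))*a(3, 0) = (18*(-18))*(-1 - 1*3) = -324*(-1 - 3) = -324*(-4) = 1296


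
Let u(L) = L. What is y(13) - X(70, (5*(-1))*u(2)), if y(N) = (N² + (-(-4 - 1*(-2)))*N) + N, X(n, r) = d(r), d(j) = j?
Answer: 218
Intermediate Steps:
X(n, r) = r
y(N) = N² + 3*N (y(N) = (N² + (-(-4 + 2))*N) + N = (N² + (-1*(-2))*N) + N = (N² + 2*N) + N = N² + 3*N)
y(13) - X(70, (5*(-1))*u(2)) = 13*(3 + 13) - 5*(-1)*2 = 13*16 - (-5)*2 = 208 - 1*(-10) = 208 + 10 = 218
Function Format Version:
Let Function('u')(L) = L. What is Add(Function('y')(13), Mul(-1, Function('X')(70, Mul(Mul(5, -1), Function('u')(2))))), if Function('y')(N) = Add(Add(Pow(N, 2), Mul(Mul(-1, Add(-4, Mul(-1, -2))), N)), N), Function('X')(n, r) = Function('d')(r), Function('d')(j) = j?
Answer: 218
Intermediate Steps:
Function('X')(n, r) = r
Function('y')(N) = Add(Pow(N, 2), Mul(3, N)) (Function('y')(N) = Add(Add(Pow(N, 2), Mul(Mul(-1, Add(-4, 2)), N)), N) = Add(Add(Pow(N, 2), Mul(Mul(-1, -2), N)), N) = Add(Add(Pow(N, 2), Mul(2, N)), N) = Add(Pow(N, 2), Mul(3, N)))
Add(Function('y')(13), Mul(-1, Function('X')(70, Mul(Mul(5, -1), Function('u')(2))))) = Add(Mul(13, Add(3, 13)), Mul(-1, Mul(Mul(5, -1), 2))) = Add(Mul(13, 16), Mul(-1, Mul(-5, 2))) = Add(208, Mul(-1, -10)) = Add(208, 10) = 218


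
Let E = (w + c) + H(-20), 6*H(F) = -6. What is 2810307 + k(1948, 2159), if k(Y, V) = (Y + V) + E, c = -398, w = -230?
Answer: 2813785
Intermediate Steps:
H(F) = -1 (H(F) = (⅙)*(-6) = -1)
E = -629 (E = (-230 - 398) - 1 = -628 - 1 = -629)
k(Y, V) = -629 + V + Y (k(Y, V) = (Y + V) - 629 = (V + Y) - 629 = -629 + V + Y)
2810307 + k(1948, 2159) = 2810307 + (-629 + 2159 + 1948) = 2810307 + 3478 = 2813785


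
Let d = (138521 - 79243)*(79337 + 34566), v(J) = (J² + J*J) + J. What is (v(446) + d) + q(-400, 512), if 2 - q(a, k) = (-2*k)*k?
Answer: 6752864602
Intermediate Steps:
v(J) = J + 2*J² (v(J) = (J² + J²) + J = 2*J² + J = J + 2*J²)
q(a, k) = 2 + 2*k² (q(a, k) = 2 - (-2*k)*k = 2 - (-2)*k² = 2 + 2*k²)
d = 6751942034 (d = 59278*113903 = 6751942034)
(v(446) + d) + q(-400, 512) = (446*(1 + 2*446) + 6751942034) + (2 + 2*512²) = (446*(1 + 892) + 6751942034) + (2 + 2*262144) = (446*893 + 6751942034) + (2 + 524288) = (398278 + 6751942034) + 524290 = 6752340312 + 524290 = 6752864602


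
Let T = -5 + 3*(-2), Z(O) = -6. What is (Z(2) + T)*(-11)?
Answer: 187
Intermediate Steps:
T = -11 (T = -5 - 6 = -11)
(Z(2) + T)*(-11) = (-6 - 11)*(-11) = -17*(-11) = 187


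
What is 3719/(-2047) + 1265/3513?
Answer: -10475392/7191111 ≈ -1.4567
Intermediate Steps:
3719/(-2047) + 1265/3513 = 3719*(-1/2047) + 1265*(1/3513) = -3719/2047 + 1265/3513 = -10475392/7191111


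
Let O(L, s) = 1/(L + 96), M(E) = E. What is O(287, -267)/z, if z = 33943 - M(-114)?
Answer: 1/13043831 ≈ 7.6665e-8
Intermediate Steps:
O(L, s) = 1/(96 + L)
z = 34057 (z = 33943 - 1*(-114) = 33943 + 114 = 34057)
O(287, -267)/z = 1/((96 + 287)*34057) = (1/34057)/383 = (1/383)*(1/34057) = 1/13043831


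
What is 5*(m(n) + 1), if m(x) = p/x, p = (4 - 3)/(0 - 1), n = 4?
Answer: 15/4 ≈ 3.7500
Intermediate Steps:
p = -1 (p = 1/(-1) = 1*(-1) = -1)
m(x) = -1/x
5*(m(n) + 1) = 5*(-1/4 + 1) = 5*(3/4) = 15/4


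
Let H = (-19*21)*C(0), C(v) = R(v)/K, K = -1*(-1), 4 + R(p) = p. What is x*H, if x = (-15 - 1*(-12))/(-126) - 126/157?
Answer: -195130/157 ≈ -1242.9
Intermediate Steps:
R(p) = -4 + p
K = 1
C(v) = -4 + v (C(v) = (-4 + v)/1 = (-4 + v)*1 = -4 + v)
x = -5135/6594 (x = (-15 + 12)*(-1/126) - 126*1/157 = -3*(-1/126) - 126/157 = 1/42 - 126/157 = -5135/6594 ≈ -0.77874)
H = 1596 (H = (-19*21)*(-4 + 0) = -399*(-4) = 1596)
x*H = -5135/6594*1596 = -195130/157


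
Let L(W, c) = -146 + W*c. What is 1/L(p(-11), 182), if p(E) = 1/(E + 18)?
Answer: -1/120 ≈ -0.0083333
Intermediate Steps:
p(E) = 1/(18 + E)
1/L(p(-11), 182) = 1/(-146 + 182/(18 - 11)) = 1/(-146 + 182/7) = 1/(-146 + (⅐)*182) = 1/(-146 + 26) = 1/(-120) = -1/120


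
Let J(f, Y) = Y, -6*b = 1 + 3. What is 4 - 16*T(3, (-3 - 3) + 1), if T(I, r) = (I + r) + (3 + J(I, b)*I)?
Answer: 20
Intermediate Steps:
b = -⅔ (b = -(1 + 3)/6 = -⅙*4 = -⅔ ≈ -0.66667)
T(I, r) = 3 + r + I/3 (T(I, r) = (I + r) + (3 - 2*I/3) = 3 + r + I/3)
4 - 16*T(3, (-3 - 3) + 1) = 4 - 16*(3 + ((-3 - 3) + 1) + (⅓)*3) = 4 - 16*(3 + (-6 + 1) + 1) = 4 - 16*(3 - 5 + 1) = 4 - 16*(-1) = 4 + 16 = 20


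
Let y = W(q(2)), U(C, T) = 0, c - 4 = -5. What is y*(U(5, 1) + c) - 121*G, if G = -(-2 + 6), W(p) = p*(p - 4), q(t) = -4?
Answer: 452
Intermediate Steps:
c = -1 (c = 4 - 5 = -1)
W(p) = p*(-4 + p)
y = 32 (y = -4*(-4 - 4) = -4*(-8) = 32)
G = -4 (G = -1*4 = -4)
y*(U(5, 1) + c) - 121*G = 32*(0 - 1) - 121*(-4) = 32*(-1) + 484 = -32 + 484 = 452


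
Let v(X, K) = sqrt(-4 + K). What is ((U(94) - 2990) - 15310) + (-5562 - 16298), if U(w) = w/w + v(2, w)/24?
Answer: -40159 + sqrt(10)/8 ≈ -40159.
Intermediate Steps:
U(w) = 1 + sqrt(-4 + w)/24 (U(w) = w/w + sqrt(-4 + w)/24 = 1 + sqrt(-4 + w)*(1/24) = 1 + sqrt(-4 + w)/24)
((U(94) - 2990) - 15310) + (-5562 - 16298) = (((1 + sqrt(-4 + 94)/24) - 2990) - 15310) + (-5562 - 16298) = (((1 + sqrt(90)/24) - 2990) - 15310) - 21860 = (((1 + (3*sqrt(10))/24) - 2990) - 15310) - 21860 = (((1 + sqrt(10)/8) - 2990) - 15310) - 21860 = ((-2989 + sqrt(10)/8) - 15310) - 21860 = (-18299 + sqrt(10)/8) - 21860 = -40159 + sqrt(10)/8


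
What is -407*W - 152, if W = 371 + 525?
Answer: -364824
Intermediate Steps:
W = 896
-407*W - 152 = -407*896 - 152 = -364672 - 152 = -364824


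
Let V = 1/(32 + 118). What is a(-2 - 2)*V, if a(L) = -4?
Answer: -2/75 ≈ -0.026667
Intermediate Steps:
V = 1/150 ≈ 0.0066667
a(-2 - 2)*V = -4*1/150 = -2/75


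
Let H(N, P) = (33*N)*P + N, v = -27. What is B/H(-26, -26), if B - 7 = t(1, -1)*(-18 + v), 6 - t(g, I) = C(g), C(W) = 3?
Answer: -64/11141 ≈ -0.0057445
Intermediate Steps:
t(g, I) = 3 (t(g, I) = 6 - 1*3 = 6 - 3 = 3)
H(N, P) = N + 33*N*P (H(N, P) = 33*N*P + N = N + 33*N*P)
B = -128 (B = 7 + 3*(-18 - 27) = 7 + 3*(-45) = 7 - 135 = -128)
B/H(-26, -26) = -128/(-26*(1 + 33*(-26))) = -128/(-26*(1 - 858)) = -128/(-26*(-857)) = -128/22282 = (1/22282)*(-128) = -64/11141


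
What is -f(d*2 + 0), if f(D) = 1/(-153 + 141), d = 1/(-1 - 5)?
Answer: 1/12 ≈ 0.083333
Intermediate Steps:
d = -⅙ (d = 1/(-6) = -⅙ ≈ -0.16667)
f(D) = -1/12 (f(D) = 1/(-12) = -1/12)
-f(d*2 + 0) = -1*(-1/12) = 1/12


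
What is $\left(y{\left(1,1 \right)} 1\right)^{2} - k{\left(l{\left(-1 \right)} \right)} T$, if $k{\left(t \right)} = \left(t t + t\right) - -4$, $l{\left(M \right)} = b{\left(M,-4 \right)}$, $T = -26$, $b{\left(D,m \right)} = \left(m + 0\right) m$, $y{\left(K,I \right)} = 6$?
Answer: $7212$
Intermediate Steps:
$b{\left(D,m \right)} = m^{2}$ ($b{\left(D,m \right)} = m m = m^{2}$)
$l{\left(M \right)} = 16$ ($l{\left(M \right)} = \left(-4\right)^{2} = 16$)
$k{\left(t \right)} = 4 + t + t^{2}$ ($k{\left(t \right)} = \left(t^{2} + t\right) + 4 = \left(t + t^{2}\right) + 4 = 4 + t + t^{2}$)
$\left(y{\left(1,1 \right)} 1\right)^{2} - k{\left(l{\left(-1 \right)} \right)} T = \left(6 \cdot 1\right)^{2} - \left(4 + 16 + 16^{2}\right) \left(-26\right) = 6^{2} - \left(4 + 16 + 256\right) \left(-26\right) = 36 - 276 \left(-26\right) = 36 - -7176 = 36 + 7176 = 7212$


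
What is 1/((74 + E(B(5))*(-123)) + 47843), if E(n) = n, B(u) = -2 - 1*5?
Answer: 1/48778 ≈ 2.0501e-5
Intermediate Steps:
B(u) = -7 (B(u) = -2 - 5 = -7)
1/((74 + E(B(5))*(-123)) + 47843) = 1/((74 - 7*(-123)) + 47843) = 1/((74 + 861) + 47843) = 1/(935 + 47843) = 1/48778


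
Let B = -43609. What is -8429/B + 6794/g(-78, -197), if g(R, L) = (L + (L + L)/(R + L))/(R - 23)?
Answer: 8229617710199/2345335629 ≈ 3508.9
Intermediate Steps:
g(R, L) = (L + 2*L/(L + R))/(-23 + R) (g(R, L) = (L + (2*L)/(L + R))/(-23 + R) = (L + 2*L/(L + R))/(-23 + R))
-8429/B + 6794/g(-78, -197) = -8429/(-43609) + 6794/((-197*(2 - 197 - 78)/((-78)**2 - 23*(-197) - 23*(-78) - 197*(-78)))) = -8429*(-1/43609) + 6794/((-197*(-273)/(6084 + 4531 + 1794 + 15366))) = 8429/43609 + 6794/((-197*(-273)/27775)) = 8429/43609 + 6794/((-197*1/27775*(-273))) = 8429/43609 + 6794/(53781/27775) = 8429/43609 + 6794*(27775/53781) = 8429/43609 + 188703350/53781 = 8229617710199/2345335629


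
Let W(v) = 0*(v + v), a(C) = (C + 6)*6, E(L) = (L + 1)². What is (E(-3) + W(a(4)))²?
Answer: 16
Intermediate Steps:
E(L) = (1 + L)²
a(C) = 36 + 6*C (a(C) = (6 + C)*6 = 36 + 6*C)
W(v) = 0 (W(v) = 0*(2*v) = 0)
(E(-3) + W(a(4)))² = ((1 - 3)² + 0)² = ((-2)² + 0)² = (4 + 0)² = 4² = 16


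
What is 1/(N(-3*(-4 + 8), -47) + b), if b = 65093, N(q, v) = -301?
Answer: 1/64792 ≈ 1.5434e-5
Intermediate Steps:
1/(N(-3*(-4 + 8), -47) + b) = 1/(-301 + 65093) = 1/64792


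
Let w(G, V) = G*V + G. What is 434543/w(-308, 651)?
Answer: -434543/200816 ≈ -2.1639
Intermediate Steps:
w(G, V) = G + G*V
434543/w(-308, 651) = 434543/((-308*(1 + 651))) = 434543/((-308*652)) = 434543/(-200816) = 434543*(-1/200816) = -434543/200816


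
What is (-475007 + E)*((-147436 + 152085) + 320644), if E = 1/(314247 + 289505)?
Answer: -93289616958370059/603752 ≈ -1.5452e+11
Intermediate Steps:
E = 1/603752 ≈ 1.6563e-6
(-475007 + E)*((-147436 + 152085) + 320644) = (-475007 + 1/603752)*((-147436 + 152085) + 320644) = -286786426263*(4649 + 320644)/603752 = -286786426263/603752*325293 = -93289616958370059/603752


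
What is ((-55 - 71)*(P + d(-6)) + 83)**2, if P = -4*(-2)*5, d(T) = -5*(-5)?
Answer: 65723449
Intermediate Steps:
d(T) = 25
P = 40 (P = 8*5 = 40)
((-55 - 71)*(P + d(-6)) + 83)**2 = ((-55 - 71)*(40 + 25) + 83)**2 = (-126*65 + 83)**2 = (-8190 + 83)**2 = (-8107)**2 = 65723449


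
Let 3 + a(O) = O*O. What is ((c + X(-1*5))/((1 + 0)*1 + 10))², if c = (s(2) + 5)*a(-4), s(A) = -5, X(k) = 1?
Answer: 1/121 ≈ 0.0082645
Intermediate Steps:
a(O) = -3 + O² (a(O) = -3 + O*O = -3 + O²)
c = 0 (c = (-5 + 5)*(-3 + (-4)²) = 0*(-3 + 16) = 0*13 = 0)
((c + X(-1*5))/((1 + 0)*1 + 10))² = ((0 + 1)/((1 + 0)*1 + 10))² = (1/(1*1 + 10))² = (1/(1 + 10))² = (1/11)² = 1/121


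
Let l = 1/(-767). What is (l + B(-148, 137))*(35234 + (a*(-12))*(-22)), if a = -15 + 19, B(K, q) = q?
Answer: 3813280620/767 ≈ 4.9717e+6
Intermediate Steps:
l = -1/767 ≈ -0.0013038
a = 4
(l + B(-148, 137))*(35234 + (a*(-12))*(-22)) = (-1/767 + 137)*(35234 + (4*(-12))*(-22)) = 105078*(35234 - 48*(-22))/767 = 105078*(35234 + 1056)/767 = (105078/767)*36290 = 3813280620/767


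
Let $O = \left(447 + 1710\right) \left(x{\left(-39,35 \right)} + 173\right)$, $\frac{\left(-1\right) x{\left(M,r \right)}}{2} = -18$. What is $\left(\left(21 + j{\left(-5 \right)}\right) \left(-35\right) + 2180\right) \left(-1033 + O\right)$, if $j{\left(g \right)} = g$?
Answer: $728643600$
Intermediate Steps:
$x{\left(M,r \right)} = 36$ ($x{\left(M,r \right)} = \left(-2\right) \left(-18\right) = 36$)
$O = 450813$ ($O = \left(447 + 1710\right) \left(36 + 173\right) = 2157 \cdot 209 = 450813$)
$\left(\left(21 + j{\left(-5 \right)}\right) \left(-35\right) + 2180\right) \left(-1033 + O\right) = \left(\left(21 - 5\right) \left(-35\right) + 2180\right) \left(-1033 + 450813\right) = \left(16 \left(-35\right) + 2180\right) 449780 = \left(-560 + 2180\right) 449780 = 1620 \cdot 449780 = 728643600$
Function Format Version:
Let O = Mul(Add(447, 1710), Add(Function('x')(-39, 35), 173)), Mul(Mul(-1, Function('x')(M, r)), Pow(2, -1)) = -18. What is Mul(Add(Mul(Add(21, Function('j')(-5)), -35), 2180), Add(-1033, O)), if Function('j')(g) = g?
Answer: 728643600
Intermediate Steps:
Function('x')(M, r) = 36 (Function('x')(M, r) = Mul(-2, -18) = 36)
O = 450813 (O = Mul(Add(447, 1710), Add(36, 173)) = Mul(2157, 209) = 450813)
Mul(Add(Mul(Add(21, Function('j')(-5)), -35), 2180), Add(-1033, O)) = Mul(Add(Mul(Add(21, -5), -35), 2180), Add(-1033, 450813)) = Mul(Add(Mul(16, -35), 2180), 449780) = Mul(Add(-560, 2180), 449780) = Mul(1620, 449780) = 728643600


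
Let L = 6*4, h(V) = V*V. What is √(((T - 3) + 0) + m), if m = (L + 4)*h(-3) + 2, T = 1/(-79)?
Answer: 2*√391603/79 ≈ 15.843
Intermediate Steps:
h(V) = V²
T = -1/79 ≈ -0.012658
L = 24
m = 254 (m = (24 + 4)*(-3)² + 2 = 28*9 + 2 = 252 + 2 = 254)
√(((T - 3) + 0) + m) = √(((-1/79 - 3) + 0) + 254) = √((-238/79 + 0) + 254) = √(-238/79 + 254) = √(19828/79) = 2*√391603/79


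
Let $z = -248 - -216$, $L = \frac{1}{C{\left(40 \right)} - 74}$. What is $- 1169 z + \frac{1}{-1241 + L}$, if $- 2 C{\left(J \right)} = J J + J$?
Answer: $\frac{41502491746}{1109455} \approx 37408.0$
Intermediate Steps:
$C{\left(J \right)} = - \frac{J}{2} - \frac{J^{2}}{2}$ ($C{\left(J \right)} = - \frac{J J + J}{2} = - \frac{J^{2} + J}{2} = - \frac{J + J^{2}}{2} = - \frac{J}{2} - \frac{J^{2}}{2}$)
$L = - \frac{1}{894}$ ($L = \frac{1}{\left(- \frac{1}{2}\right) 40 \left(1 + 40\right) - 74} = \frac{1}{\left(- \frac{1}{2}\right) 40 \cdot 41 - 74} = \frac{1}{-820 - 74} = \frac{1}{-894} = - \frac{1}{894} \approx -0.0011186$)
$z = -32$ ($z = -248 + 216 = -32$)
$- 1169 z + \frac{1}{-1241 + L} = \left(-1169\right) \left(-32\right) + \frac{1}{-1241 - \frac{1}{894}} = 37408 + \frac{1}{- \frac{1109455}{894}} = 37408 - \frac{894}{1109455} = \frac{41502491746}{1109455}$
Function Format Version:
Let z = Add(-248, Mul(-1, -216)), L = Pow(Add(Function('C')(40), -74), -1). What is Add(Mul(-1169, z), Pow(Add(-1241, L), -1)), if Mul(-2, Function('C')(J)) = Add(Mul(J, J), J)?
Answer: Rational(41502491746, 1109455) ≈ 37408.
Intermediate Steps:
Function('C')(J) = Add(Mul(Rational(-1, 2), J), Mul(Rational(-1, 2), Pow(J, 2))) (Function('C')(J) = Mul(Rational(-1, 2), Add(Mul(J, J), J)) = Mul(Rational(-1, 2), Add(Pow(J, 2), J)) = Mul(Rational(-1, 2), Add(J, Pow(J, 2))) = Add(Mul(Rational(-1, 2), J), Mul(Rational(-1, 2), Pow(J, 2))))
L = Rational(-1, 894) (L = Pow(Add(Mul(Rational(-1, 2), 40, Add(1, 40)), -74), -1) = Pow(Add(Mul(Rational(-1, 2), 40, 41), -74), -1) = Pow(Add(-820, -74), -1) = Pow(-894, -1) = Rational(-1, 894) ≈ -0.0011186)
z = -32 (z = Add(-248, 216) = -32)
Add(Mul(-1169, z), Pow(Add(-1241, L), -1)) = Add(Mul(-1169, -32), Pow(Add(-1241, Rational(-1, 894)), -1)) = Add(37408, Pow(Rational(-1109455, 894), -1)) = Add(37408, Rational(-894, 1109455)) = Rational(41502491746, 1109455)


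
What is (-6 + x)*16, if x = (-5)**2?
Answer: 304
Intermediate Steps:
x = 25
(-6 + x)*16 = (-6 + 25)*16 = 19*16 = 304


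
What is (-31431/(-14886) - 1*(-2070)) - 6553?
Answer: -22234169/4962 ≈ -4480.9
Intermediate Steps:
(-31431/(-14886) - 1*(-2070)) - 6553 = (-31431*(-1/14886) + 2070) - 6553 = (10477/4962 + 2070) - 6553 = 10281817/4962 - 6553 = -22234169/4962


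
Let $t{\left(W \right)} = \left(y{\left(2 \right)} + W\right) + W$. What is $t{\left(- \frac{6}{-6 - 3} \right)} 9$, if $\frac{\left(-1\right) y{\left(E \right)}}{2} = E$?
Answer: $-24$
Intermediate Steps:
$y{\left(E \right)} = - 2 E$
$t{\left(W \right)} = -4 + 2 W$ ($t{\left(W \right)} = \left(\left(-2\right) 2 + W\right) + W = \left(-4 + W\right) + W = -4 + 2 W$)
$t{\left(- \frac{6}{-6 - 3} \right)} 9 = \left(-4 + 2 \left(- \frac{6}{-6 - 3}\right)\right) 9 = \left(-4 + 2 \left(- \frac{6}{-9}\right)\right) 9 = \left(-4 + 2 \left(\left(-6\right) \left(- \frac{1}{9}\right)\right)\right) 9 = \left(-4 + 2 \cdot \frac{2}{3}\right) 9 = \left(-4 + \frac{4}{3}\right) 9 = \left(- \frac{8}{3}\right) 9 = -24$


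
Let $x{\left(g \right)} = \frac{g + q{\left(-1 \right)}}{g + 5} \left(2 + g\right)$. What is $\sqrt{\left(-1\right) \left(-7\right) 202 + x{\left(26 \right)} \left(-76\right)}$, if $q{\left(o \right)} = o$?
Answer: $\frac{i \sqrt{290346}}{31} \approx 17.382 i$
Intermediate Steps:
$x{\left(g \right)} = \frac{\left(-1 + g\right) \left(2 + g\right)}{5 + g}$ ($x{\left(g \right)} = \frac{g - 1}{g + 5} \left(2 + g\right) = \frac{-1 + g}{5 + g} \left(2 + g\right) = \frac{\left(-1 + g\right) \left(2 + g\right)}{5 + g}$)
$\sqrt{\left(-1\right) \left(-7\right) 202 + x{\left(26 \right)} \left(-76\right)} = \sqrt{\left(-1\right) \left(-7\right) 202 + \frac{-2 + 26 + 26^{2}}{5 + 26} \left(-76\right)} = \sqrt{7 \cdot 202 + \frac{-2 + 26 + 676}{31} \left(-76\right)} = \sqrt{1414 + \frac{1}{31} \cdot 700 \left(-76\right)} = \sqrt{1414 + \frac{700}{31} \left(-76\right)} = \sqrt{1414 - \frac{53200}{31}} = \sqrt{- \frac{9366}{31}} = \frac{i \sqrt{290346}}{31}$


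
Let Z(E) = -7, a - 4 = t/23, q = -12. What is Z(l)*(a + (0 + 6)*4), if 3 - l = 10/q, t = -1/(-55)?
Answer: -247947/1265 ≈ -196.01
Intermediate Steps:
t = 1/55 (t = -1*(-1/55) = 1/55 ≈ 0.018182)
l = 23/6 (l = 3 - 10/(-12) = 3 - 10*(-1)/12 = 3 - 1*(-⅚) = 3 + ⅚ = 23/6 ≈ 3.8333)
a = 5061/1265 (a = 4 + (1/55)/23 = 4 + (1/55)*(1/23) = 4 + 1/1265 = 5061/1265 ≈ 4.0008)
Z(l)*(a + (0 + 6)*4) = -7*(5061/1265 + (0 + 6)*4) = -7*(5061/1265 + 6*4) = -7*(5061/1265 + 24) = -7*35421/1265 = -247947/1265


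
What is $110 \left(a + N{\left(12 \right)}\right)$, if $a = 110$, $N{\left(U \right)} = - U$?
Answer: $10780$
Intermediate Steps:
$110 \left(a + N{\left(12 \right)}\right) = 110 \left(110 - 12\right) = 110 \cdot 98 = 10780$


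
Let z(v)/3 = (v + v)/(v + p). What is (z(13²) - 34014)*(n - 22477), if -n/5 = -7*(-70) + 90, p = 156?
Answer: 21577352544/25 ≈ 8.6309e+8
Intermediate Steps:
z(v) = 6*v/(156 + v) (z(v) = 3*((v + v)/(v + 156)) = 3*((2*v)/(156 + v)) = 3*(2*v/(156 + v)) = 6*v/(156 + v))
n = -2900 (n = -5*(-7*(-70) + 90) = -5*(490 + 90) = -5*580 = -2900)
(z(13²) - 34014)*(n - 22477) = (6*13²/(156 + 13²) - 34014)*(-2900 - 22477) = (6*169/(156 + 169) - 34014)*(-25377) = (6*169/325 - 34014)*(-25377) = (6*169*(1/325) - 34014)*(-25377) = (78/25 - 34014)*(-25377) = -850272/25*(-25377) = 21577352544/25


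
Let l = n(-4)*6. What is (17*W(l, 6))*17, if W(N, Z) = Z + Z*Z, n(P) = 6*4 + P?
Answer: 12138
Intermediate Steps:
n(P) = 24 + P
l = 120 (l = (24 - 4)*6 = 20*6 = 120)
W(N, Z) = Z + Z**2
(17*W(l, 6))*17 = (17*(6*(1 + 6)))*17 = (17*(6*7))*17 = (17*42)*17 = 714*17 = 12138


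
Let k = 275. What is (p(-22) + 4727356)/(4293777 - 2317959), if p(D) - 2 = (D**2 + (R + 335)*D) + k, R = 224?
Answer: 4715819/1975818 ≈ 2.3868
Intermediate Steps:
p(D) = 277 + D**2 + 559*D (p(D) = 2 + ((D**2 + (224 + 335)*D) + 275) = 2 + ((D**2 + 559*D) + 275) = 2 + (275 + D**2 + 559*D) = 277 + D**2 + 559*D)
(p(-22) + 4727356)/(4293777 - 2317959) = ((277 + (-22)**2 + 559*(-22)) + 4727356)/(4293777 - 2317959) = ((277 + 484 - 12298) + 4727356)/1975818 = (-11537 + 4727356)*(1/1975818) = 4715819*(1/1975818) = 4715819/1975818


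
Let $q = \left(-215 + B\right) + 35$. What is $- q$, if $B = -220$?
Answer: $400$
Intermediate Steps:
$q = -400$ ($q = \left(-215 - 220\right) + 35 = -435 + 35 = -400$)
$- q = \left(-1\right) \left(-400\right) = 400$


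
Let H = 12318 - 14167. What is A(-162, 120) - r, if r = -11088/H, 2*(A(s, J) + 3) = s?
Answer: -166404/1849 ≈ -89.997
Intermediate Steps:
A(s, J) = -3 + s/2
H = -1849
r = 11088/1849 (r = -11088/(-1849) = -11088*(-1/1849) = 11088/1849 ≈ 5.9968)
A(-162, 120) - r = (-3 + (1/2)*(-162)) - 1*11088/1849 = (-3 - 81) - 11088/1849 = -84 - 11088/1849 = -166404/1849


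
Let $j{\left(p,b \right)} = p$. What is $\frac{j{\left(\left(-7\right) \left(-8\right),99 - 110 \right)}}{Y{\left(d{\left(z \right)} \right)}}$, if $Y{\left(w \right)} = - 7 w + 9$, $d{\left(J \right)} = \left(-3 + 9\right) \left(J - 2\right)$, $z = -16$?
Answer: $\frac{56}{765} \approx 0.073203$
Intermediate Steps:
$d{\left(J \right)} = -12 + 6 J$ ($d{\left(J \right)} = 6 \left(-2 + J\right) = -12 + 6 J$)
$Y{\left(w \right)} = 9 - 7 w$
$\frac{j{\left(\left(-7\right) \left(-8\right),99 - 110 \right)}}{Y{\left(d{\left(z \right)} \right)}} = \frac{\left(-7\right) \left(-8\right)}{9 - 7 \left(-12 + 6 \left(-16\right)\right)} = \frac{56}{9 - 7 \left(-12 - 96\right)} = \frac{56}{9 - -756} = \frac{56}{9 + 756} = \frac{56}{765}$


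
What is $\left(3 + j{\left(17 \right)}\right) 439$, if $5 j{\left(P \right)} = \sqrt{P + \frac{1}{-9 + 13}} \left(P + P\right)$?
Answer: $1317 + \frac{7463 \sqrt{69}}{5} \approx 13715.0$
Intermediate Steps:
$j{\left(P \right)} = \frac{2 P \sqrt{\frac{1}{4} + P}}{5}$ ($j{\left(P \right)} = \frac{\sqrt{P + \frac{1}{-9 + 13}} \left(P + P\right)}{5} = \frac{\sqrt{P + \frac{1}{4}} \cdot 2 P}{5} = \frac{\sqrt{\frac{1}{4} + P} 2 P}{5} = \frac{2 P \sqrt{\frac{1}{4} + P}}{5}$)
$\left(3 + j{\left(17 \right)}\right) 439 = \left(3 + \frac{1}{5} \cdot 17 \sqrt{1 + 4 \cdot 17}\right) 439 = \left(3 + \frac{1}{5} \cdot 17 \sqrt{1 + 68}\right) 439 = \left(3 + \frac{1}{5} \cdot 17 \sqrt{69}\right) 439 = \left(3 + \frac{17 \sqrt{69}}{5}\right) 439 = 1317 + \frac{7463 \sqrt{69}}{5}$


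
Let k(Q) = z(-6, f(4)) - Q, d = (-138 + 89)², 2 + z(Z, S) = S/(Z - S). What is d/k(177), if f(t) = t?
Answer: -12005/897 ≈ -13.383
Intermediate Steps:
z(Z, S) = -2 + S/(Z - S)
d = 2401 (d = (-49)² = 2401)
k(Q) = -12/5 - Q (k(Q) = (-3*4 + 2*(-6))/(4 - 1*(-6)) - Q = (-12 - 12)/(4 + 6) - Q = -24/10 - Q = (⅒)*(-24) - Q = -12/5 - Q)
d/k(177) = 2401/(-12/5 - 1*177) = 2401/(-12/5 - 177) = 2401/(-897/5) = 2401*(-5/897) = -12005/897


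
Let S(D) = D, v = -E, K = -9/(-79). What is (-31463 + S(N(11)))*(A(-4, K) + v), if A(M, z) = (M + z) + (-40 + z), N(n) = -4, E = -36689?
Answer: -91096115391/79 ≈ -1.1531e+9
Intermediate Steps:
K = 9/79 (K = -9*(-1/79) = 9/79 ≈ 0.11392)
v = 36689 (v = -1*(-36689) = 36689)
A(M, z) = -40 + M + 2*z
(-31463 + S(N(11)))*(A(-4, K) + v) = (-31463 - 4)*((-40 - 4 + 2*(9/79)) + 36689) = -31467*((-40 - 4 + 18/79) + 36689) = -31467*(-3458/79 + 36689) = -31467*2894973/79 = -91096115391/79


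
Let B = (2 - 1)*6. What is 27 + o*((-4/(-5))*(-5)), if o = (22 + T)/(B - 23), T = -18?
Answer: 475/17 ≈ 27.941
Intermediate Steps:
B = 6 (B = 1*6 = 6)
o = -4/17 (o = (22 - 18)/(6 - 23) = 4/(-17) = 4*(-1/17) = -4/17 ≈ -0.23529)
27 + o*((-4/(-5))*(-5)) = 27 - 4*-4/(-5)*(-5)/17 = 27 - 4*(-⅕*(-4))*(-5)/17 = 27 - 16*(-5)/85 = 27 - 4/17*(-4) = 27 + 16/17 = 475/17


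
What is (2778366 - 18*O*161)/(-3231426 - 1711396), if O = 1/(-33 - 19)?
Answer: -72238965/128513372 ≈ -0.56211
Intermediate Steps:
O = -1/52 (O = 1/(-52) = -1/52 ≈ -0.019231)
(2778366 - 18*O*161)/(-3231426 - 1711396) = (2778366 - 18*(-1/52)*161)/(-3231426 - 1711396) = (2778366 + (9/26)*161)/(-4942822) = (2778366 + 1449/26)*(-1/4942822) = (72238965/26)*(-1/4942822) = -72238965/128513372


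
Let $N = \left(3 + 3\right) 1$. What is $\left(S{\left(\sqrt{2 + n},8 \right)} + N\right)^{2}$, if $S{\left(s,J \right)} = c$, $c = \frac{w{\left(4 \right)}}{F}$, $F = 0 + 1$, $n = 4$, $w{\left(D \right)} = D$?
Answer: $100$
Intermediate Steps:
$F = 1$
$c = 4$ ($c = \frac{4}{1} = 4 \cdot 1 = 4$)
$S{\left(s,J \right)} = 4$
$N = 6$ ($N = 6 \cdot 1 = 6$)
$\left(S{\left(\sqrt{2 + n},8 \right)} + N\right)^{2} = \left(4 + 6\right)^{2} = 10^{2} = 100$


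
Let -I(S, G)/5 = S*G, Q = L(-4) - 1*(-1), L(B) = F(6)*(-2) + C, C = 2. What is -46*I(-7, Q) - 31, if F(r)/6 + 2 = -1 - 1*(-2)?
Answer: -24181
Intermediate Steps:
F(r) = -6 (F(r) = -12 + 6*(-1 - 1*(-2)) = -12 + 6*(-1 + 2) = -12 + 6*1 = -12 + 6 = -6)
L(B) = 14 (L(B) = -6*(-2) + 2 = 12 + 2 = 14)
Q = 15 (Q = 14 - 1*(-1) = 14 + 1 = 15)
I(S, G) = -5*G*S (I(S, G) = -5*S*G = -5*G*S)
-46*I(-7, Q) - 31 = -(-230)*15*(-7) - 31 = -46*525 - 31 = -24150 - 31 = -24181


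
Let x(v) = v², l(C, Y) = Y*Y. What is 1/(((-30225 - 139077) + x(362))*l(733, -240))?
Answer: -1/2203660800 ≈ -4.5379e-10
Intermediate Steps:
l(C, Y) = Y²
1/(((-30225 - 139077) + x(362))*l(733, -240)) = 1/(((-30225 - 139077) + 362²)*((-240)²)) = 1/((-169302 + 131044)*57600) = (1/57600)/(-38258) = -1/38258*1/57600 = -1/2203660800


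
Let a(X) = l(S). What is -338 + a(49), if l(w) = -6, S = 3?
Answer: -344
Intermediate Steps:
a(X) = -6
-338 + a(49) = -338 - 6 = -344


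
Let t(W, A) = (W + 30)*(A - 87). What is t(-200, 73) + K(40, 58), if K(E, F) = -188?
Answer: 2192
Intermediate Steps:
t(W, A) = (-87 + A)*(30 + W) (t(W, A) = (30 + W)*(-87 + A) = (-87 + A)*(30 + W))
t(-200, 73) + K(40, 58) = (-2610 - 87*(-200) + 30*73 + 73*(-200)) - 188 = (-2610 + 17400 + 2190 - 14600) - 188 = 2380 - 188 = 2192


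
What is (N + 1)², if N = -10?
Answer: 81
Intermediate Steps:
(N + 1)² = (-10 + 1)² = (-9)² = 81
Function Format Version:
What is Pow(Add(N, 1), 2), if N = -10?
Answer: 81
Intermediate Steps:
Pow(Add(N, 1), 2) = Pow(Add(-10, 1), 2) = Pow(-9, 2) = 81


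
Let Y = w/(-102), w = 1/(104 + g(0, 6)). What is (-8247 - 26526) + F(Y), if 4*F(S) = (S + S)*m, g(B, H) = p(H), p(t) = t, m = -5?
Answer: -156061223/4488 ≈ -34773.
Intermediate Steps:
g(B, H) = H
w = 1/110 (w = 1/(104 + 6) = 1/110 ≈ 0.0090909)
Y = -1/11220 (Y = (1/110)/(-102) = (1/110)*(-1/102) = -1/11220 ≈ -8.9127e-5)
F(S) = -5*S/2 (F(S) = ((S + S)*(-5))/4 = ((2*S)*(-5))/4 = (-10*S)/4 = -5*S/2)
(-8247 - 26526) + F(Y) = (-8247 - 26526) - 5/2*(-1/11220) = -34773 + 1/4488 = -156061223/4488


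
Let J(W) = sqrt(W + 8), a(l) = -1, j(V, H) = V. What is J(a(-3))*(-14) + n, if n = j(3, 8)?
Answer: 3 - 14*sqrt(7) ≈ -34.041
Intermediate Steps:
n = 3
J(W) = sqrt(8 + W)
J(a(-3))*(-14) + n = sqrt(8 - 1)*(-14) + 3 = sqrt(7)*(-14) + 3 = -14*sqrt(7) + 3 = 3 - 14*sqrt(7)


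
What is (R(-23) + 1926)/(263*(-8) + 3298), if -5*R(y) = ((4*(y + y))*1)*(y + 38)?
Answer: 413/199 ≈ 2.0754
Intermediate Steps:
R(y) = -8*y*(38 + y)/5 (R(y) = -(4*(y + y))*1*(y + 38)/5 = -(4*(2*y))*1*(38 + y)/5 = -(8*y)*1*(38 + y)/5 = -8*y*(38 + y)/5)
(R(-23) + 1926)/(263*(-8) + 3298) = (-8/5*(-23)*(38 - 23) + 1926)/(263*(-8) + 3298) = (-8/5*(-23)*15 + 1926)/(-2104 + 3298) = (552 + 1926)/1194 = 2478*(1/1194) = 413/199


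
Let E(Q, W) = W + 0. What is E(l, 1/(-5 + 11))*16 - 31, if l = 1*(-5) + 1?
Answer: -85/3 ≈ -28.333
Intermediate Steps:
l = -4 (l = -5 + 1 = -4)
E(Q, W) = W
E(l, 1/(-5 + 11))*16 - 31 = 16/(-5 + 11) - 31 = 16/6 - 31 = (⅙)*16 - 31 = 8/3 - 31 = -85/3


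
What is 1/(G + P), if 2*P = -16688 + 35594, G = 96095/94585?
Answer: 18917/178841620 ≈ 0.00010578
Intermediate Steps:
G = 19219/18917 (G = 96095*(1/94585) = 19219/18917 ≈ 1.0160)
P = 9453 (P = (-16688 + 35594)/2 = (1/2)*18906 = 9453)
1/(G + P) = 1/(19219/18917 + 9453) = 1/(178841620/18917) = 18917/178841620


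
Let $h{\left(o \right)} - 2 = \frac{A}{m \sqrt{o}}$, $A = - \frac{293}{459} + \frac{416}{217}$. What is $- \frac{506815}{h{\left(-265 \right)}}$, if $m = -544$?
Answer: $- \frac{788620328482927781836800}{3112063899424979209} + \frac{3497551027320803040 i \sqrt{265}}{3112063899424979209} \approx -2.5341 \cdot 10^{5} + 18.295 i$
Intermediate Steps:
$A = \frac{127363}{99603}$ ($A = \left(-293\right) \frac{1}{459} + 416 \cdot \frac{1}{217} = - \frac{293}{459} + \frac{416}{217} = \frac{127363}{99603} \approx 1.2787$)
$h{\left(o \right)} = 2 - \frac{127363}{54184032 \sqrt{o}}$ ($h{\left(o \right)} = 2 + \frac{127363}{99603 \left(- 544 \sqrt{o}\right)} = 2 + \frac{127363 \left(- \frac{1}{544 \sqrt{o}}\right)}{99603} = 2 - \frac{127363}{54184032 \sqrt{o}}$)
$- \frac{506815}{h{\left(-265 \right)}} = - \frac{506815}{2 - \frac{127363}{54184032 i \sqrt{265}}} = - \frac{506815}{2 - \frac{127363 \left(- \frac{i \sqrt{265}}{265}\right)}{54184032}} = - \frac{506815}{2 + \frac{127363 i \sqrt{265}}{14358768480}}$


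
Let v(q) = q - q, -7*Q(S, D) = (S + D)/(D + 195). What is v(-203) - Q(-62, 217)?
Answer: 155/2884 ≈ 0.053745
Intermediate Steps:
Q(S, D) = -(D + S)/(7*(195 + D)) (Q(S, D) = -(S + D)/(7*(D + 195)) = -(D + S)/(7*(195 + D)))
v(q) = 0
v(-203) - Q(-62, 217) = 0 - (-1*217 - 1*(-62))/(7*(195 + 217)) = 0 - (-217 + 62)/(7*412) = 0 - (-155)/(7*412) = 0 - 1*(-155/2884) = 0 + 155/2884 = 155/2884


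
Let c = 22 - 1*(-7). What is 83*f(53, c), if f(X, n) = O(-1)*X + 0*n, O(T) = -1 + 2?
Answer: 4399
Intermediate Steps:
O(T) = 1
c = 29 (c = 22 + 7 = 29)
f(X, n) = X (f(X, n) = 1*X + 0*n = X + 0 = X)
83*f(53, c) = 83*53 = 4399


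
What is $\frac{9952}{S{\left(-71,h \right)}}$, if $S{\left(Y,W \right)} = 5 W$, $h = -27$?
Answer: $- \frac{9952}{135} \approx -73.719$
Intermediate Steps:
$\frac{9952}{S{\left(-71,h \right)}} = \frac{9952}{5 \left(-27\right)} = \frac{9952}{-135} = 9952 \left(- \frac{1}{135}\right) = - \frac{9952}{135}$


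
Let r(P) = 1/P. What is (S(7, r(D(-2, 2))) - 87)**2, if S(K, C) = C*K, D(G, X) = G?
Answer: 32761/4 ≈ 8190.3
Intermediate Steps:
(S(7, r(D(-2, 2))) - 87)**2 = (7/(-2) - 87)**2 = (-1/2*7 - 87)**2 = (-7/2 - 87)**2 = (-181/2)**2 = 32761/4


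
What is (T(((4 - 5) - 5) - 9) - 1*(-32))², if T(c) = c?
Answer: 289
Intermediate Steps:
(T(((4 - 5) - 5) - 9) - 1*(-32))² = ((((4 - 5) - 5) - 9) - 1*(-32))² = (((-1 - 5) - 9) + 32)² = ((-6 - 9) + 32)² = (-15 + 32)² = 17² = 289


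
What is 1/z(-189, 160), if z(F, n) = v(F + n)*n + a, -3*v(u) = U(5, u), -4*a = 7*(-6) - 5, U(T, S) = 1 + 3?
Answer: -12/2419 ≈ -0.0049607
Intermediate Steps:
U(T, S) = 4
a = 47/4 (a = -(7*(-6) - 5)/4 = -(-42 - 5)/4 = -¼*(-47) = 47/4 ≈ 11.750)
v(u) = -4/3 (v(u) = -⅓*4 = -4/3)
z(F, n) = 47/4 - 4*n/3 (z(F, n) = -4*n/3 + 47/4 = 47/4 - 4*n/3)
1/z(-189, 160) = 1/(47/4 - 4/3*160) = 1/(47/4 - 640/3) = 1/(-2419/12) = -12/2419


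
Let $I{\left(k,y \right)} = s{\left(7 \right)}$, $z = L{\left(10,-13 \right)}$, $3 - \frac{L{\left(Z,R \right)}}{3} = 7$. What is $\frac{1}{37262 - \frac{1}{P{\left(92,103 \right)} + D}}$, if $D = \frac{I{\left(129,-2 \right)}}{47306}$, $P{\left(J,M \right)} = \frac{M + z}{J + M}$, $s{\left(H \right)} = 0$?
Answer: $\frac{7}{260819} \approx 2.6839 \cdot 10^{-5}$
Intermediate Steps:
$L{\left(Z,R \right)} = -12$ ($L{\left(Z,R \right)} = 9 - 21 = -12$)
$z = -12$
$I{\left(k,y \right)} = 0$
$P{\left(J,M \right)} = \frac{-12 + M}{J + M}$ ($P{\left(J,M \right)} = \frac{M - 12}{J + M} = \frac{-12 + M}{J + M}$)
$D = 0$ ($D = \frac{0}{47306} = 0 \cdot \frac{1}{47306} = 0$)
$\frac{1}{37262 - \frac{1}{P{\left(92,103 \right)} + D}} = \frac{1}{37262 - \frac{1}{\frac{-12 + 103}{92 + 103} + 0}} = \frac{1}{37262 - \frac{1}{\frac{1}{195} \cdot 91 + 0}} = \frac{1}{37262 - \frac{1}{\frac{7}{15} + 0}} = \frac{1}{37262 - \frac{1}{\frac{7}{15}}} = \frac{1}{37262 - \frac{15}{7}} = \frac{1}{\frac{260819}{7}} = \frac{7}{260819}$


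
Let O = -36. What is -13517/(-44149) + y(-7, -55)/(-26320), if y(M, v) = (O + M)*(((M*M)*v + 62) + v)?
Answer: -6055039/1482145 ≈ -4.0853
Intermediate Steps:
y(M, v) = (-36 + M)*(62 + v + v*M²) (y(M, v) = (-36 + M)*(((M*M)*v + 62) + v) = (-36 + M)*((M²*v + 62) + v) = (-36 + M)*((v*M² + 62) + v) = (-36 + M)*((62 + v*M²) + v) = (-36 + M)*(62 + v + v*M²))
-13517/(-44149) + y(-7, -55)/(-26320) = -13517/(-44149) + (-2232 - 36*(-55) + 62*(-7) - 7*(-55) - 55*(-7)³ - 36*(-55)*(-7)²)/(-26320) = -13517*(-1/44149) + (-2232 + 1980 - 434 + 385 - 55*(-343) - 36*(-55)*49)*(-1/26320) = 1931/6307 + (-2232 + 1980 - 434 + 385 + 18865 + 97020)*(-1/26320) = 1931/6307 + 115584*(-1/26320) = 1931/6307 - 1032/235 = -6055039/1482145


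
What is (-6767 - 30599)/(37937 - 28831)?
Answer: -119/29 ≈ -4.1034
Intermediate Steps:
(-6767 - 30599)/(37937 - 28831) = -37366/9106 = -37366*1/9106 = -119/29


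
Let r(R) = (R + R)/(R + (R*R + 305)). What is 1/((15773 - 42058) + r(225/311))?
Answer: -5924101/155714966795 ≈ -3.8045e-5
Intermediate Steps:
r(R) = 2*R/(305 + R + R²) (r(R) = (2*R)/(R + (R² + 305)) = (2*R)/(R + (305 + R²)) = (2*R)/(305 + R + R²) = 2*R/(305 + R + R²))
1/((15773 - 42058) + r(225/311)) = 1/((15773 - 42058) + 2*(225/311)/(305 + 225/311 + (225/311)²)) = 1/(-26285 + 2*(225*(1/311))/(305 + 225*(1/311) + (225*(1/311))²)) = 1/(-26285 + 2*(225/311)/(305 + 225/311 + (225/311)²)) = 1/(-26285 + 2*(225/311)/(305 + 225/311 + 50625/96721)) = 1/(-26285 + 2*(225/311)/(29620505/96721)) = 1/(-26285 + 2*(225/311)*(96721/29620505)) = 1/(-26285 + 27990/5924101) = 1/(-155714966795/5924101) = -5924101/155714966795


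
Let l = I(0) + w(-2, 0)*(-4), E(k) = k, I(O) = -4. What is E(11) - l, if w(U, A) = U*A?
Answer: 15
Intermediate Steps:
w(U, A) = A*U
l = -4 (l = -4 + (0*(-2))*(-4) = -4 + 0*(-4) = -4 + 0 = -4)
E(11) - l = 11 - 1*(-4) = 11 + 4 = 15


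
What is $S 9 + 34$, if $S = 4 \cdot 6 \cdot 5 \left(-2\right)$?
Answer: $-2126$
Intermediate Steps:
$S = -240$ ($S = 24 \cdot 5 \left(-2\right) = 120 \left(-2\right) = -240$)
$S 9 + 34 = \left(-240\right) 9 + 34 = -2160 + 34 = -2126$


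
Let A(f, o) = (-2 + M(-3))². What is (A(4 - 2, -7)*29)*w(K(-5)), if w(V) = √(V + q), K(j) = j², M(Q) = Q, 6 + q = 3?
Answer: 725*√22 ≈ 3400.6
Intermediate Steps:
q = -3 (q = -6 + 3 = -3)
w(V) = √(-3 + V) (w(V) = √(V - 3) = √(-3 + V))
A(f, o) = 25 (A(f, o) = (-2 - 3)² = (-5)² = 25)
(A(4 - 2, -7)*29)*w(K(-5)) = (25*29)*√(-3 + (-5)²) = 725*√(-3 + 25) = 725*√22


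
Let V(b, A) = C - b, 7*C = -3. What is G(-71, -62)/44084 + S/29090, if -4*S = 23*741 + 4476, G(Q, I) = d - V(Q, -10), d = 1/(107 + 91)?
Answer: -41443769183/222176416770 ≈ -0.18654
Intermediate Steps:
C = -3/7 (C = (1/7)*(-3) = -3/7 ≈ -0.42857)
V(b, A) = -3/7 - b
d = 1/198 ≈ 0.0050505
G(Q, I) = 601/1386 + Q (G(Q, I) = 1/198 - (-3/7 - Q) = 1/198 + (3/7 + Q) = 601/1386 + Q)
S = -21519/4 (S = -(23*741 + 4476)/4 = -(17043 + 4476)/4 = -1/4*21519 = -21519/4 ≈ -5379.8)
G(-71, -62)/44084 + S/29090 = (601/1386 - 71)/44084 - 21519/4/29090 = -97805/1386*1/44084 - 21519/4*1/29090 = -97805/61100424 - 21519/116360 = -41443769183/222176416770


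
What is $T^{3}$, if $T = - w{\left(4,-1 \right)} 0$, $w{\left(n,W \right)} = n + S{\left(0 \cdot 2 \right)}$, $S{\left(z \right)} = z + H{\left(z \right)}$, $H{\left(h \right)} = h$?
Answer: $0$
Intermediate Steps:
$S{\left(z \right)} = 2 z$ ($S{\left(z \right)} = z + z = 2 z$)
$w{\left(n,W \right)} = n$ ($w{\left(n,W \right)} = n + 2 \cdot 0 \cdot 2 = n + 2 \cdot 0 = n + 0 = n$)
$T = 0$ ($T = \left(-1\right) 4 \cdot 0 = \left(-4\right) 0 = 0$)
$T^{3} = 0^{3} = 0$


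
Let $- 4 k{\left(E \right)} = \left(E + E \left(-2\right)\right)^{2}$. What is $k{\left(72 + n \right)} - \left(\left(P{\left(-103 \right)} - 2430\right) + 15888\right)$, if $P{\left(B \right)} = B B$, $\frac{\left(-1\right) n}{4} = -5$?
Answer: $-26183$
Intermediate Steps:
$n = 20$ ($n = \left(-4\right) \left(-5\right) = 20$)
$k{\left(E \right)} = - \frac{E^{2}}{4}$ ($k{\left(E \right)} = - \frac{\left(E + E \left(-2\right)\right)^{2}}{4} = - \frac{\left(E - 2 E\right)^{2}}{4} = - \frac{\left(- E\right)^{2}}{4} = - \frac{E^{2}}{4}$)
$P{\left(B \right)} = B^{2}$
$k{\left(72 + n \right)} - \left(\left(P{\left(-103 \right)} - 2430\right) + 15888\right) = - \frac{\left(72 + 20\right)^{2}}{4} - \left(\left(\left(-103\right)^{2} - 2430\right) + 15888\right) = - \frac{92^{2}}{4} - \left(\left(10609 - 2430\right) + 15888\right) = \left(- \frac{1}{4}\right) 8464 - \left(8179 + 15888\right) = -2116 - 24067 = -26183$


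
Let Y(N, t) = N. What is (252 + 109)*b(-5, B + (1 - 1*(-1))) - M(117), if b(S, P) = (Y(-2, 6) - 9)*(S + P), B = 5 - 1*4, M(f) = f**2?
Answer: -5747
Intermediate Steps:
B = 1 (B = 5 - 4 = 1)
b(S, P) = -11*P - 11*S (b(S, P) = (-2 - 9)*(S + P) = -11*(P + S) = -11*P - 11*S)
(252 + 109)*b(-5, B + (1 - 1*(-1))) - M(117) = (252 + 109)*(-11*(1 + (1 - 1*(-1))) - 11*(-5)) - 1*117**2 = 361*(-11*(1 + (1 + 1)) + 55) - 1*13689 = 361*(-11*(1 + 2) + 55) - 13689 = 361*(-11*3 + 55) - 13689 = 361*(-33 + 55) - 13689 = 361*22 - 13689 = 7942 - 13689 = -5747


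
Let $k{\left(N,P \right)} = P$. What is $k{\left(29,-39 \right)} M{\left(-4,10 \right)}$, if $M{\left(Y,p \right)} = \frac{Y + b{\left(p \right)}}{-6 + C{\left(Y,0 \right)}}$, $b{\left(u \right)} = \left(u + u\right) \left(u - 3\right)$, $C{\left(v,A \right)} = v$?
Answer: $\frac{2652}{5} \approx 530.4$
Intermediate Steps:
$b{\left(u \right)} = 2 u \left(-3 + u\right)$
$M{\left(Y,p \right)} = \frac{Y + 2 p \left(-3 + p\right)}{-6 + Y}$
$k{\left(29,-39 \right)} M{\left(-4,10 \right)} = - 39 \frac{-4 + 2 \cdot 10 \left(-3 + 10\right)}{-6 - 4} = - 39 \frac{-4 + 2 \cdot 10 \cdot 7}{-10} = - 39 \left(- \frac{-4 + 140}{10}\right) = - 39 \left(\left(- \frac{1}{10}\right) 136\right) = \left(-39\right) \left(- \frac{68}{5}\right) = \frac{2652}{5}$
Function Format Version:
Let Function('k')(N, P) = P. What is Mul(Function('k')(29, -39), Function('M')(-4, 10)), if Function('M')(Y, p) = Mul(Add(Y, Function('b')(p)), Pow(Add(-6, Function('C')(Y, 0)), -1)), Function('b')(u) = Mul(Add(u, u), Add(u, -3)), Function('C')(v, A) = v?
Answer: Rational(2652, 5) ≈ 530.40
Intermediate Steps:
Function('b')(u) = Mul(2, u, Add(-3, u)) (Function('b')(u) = Mul(Mul(2, u), Add(-3, u)) = Mul(2, u, Add(-3, u)))
Function('M')(Y, p) = Mul(Pow(Add(-6, Y), -1), Add(Y, Mul(2, p, Add(-3, p)))) (Function('M')(Y, p) = Mul(Add(Y, Mul(2, p, Add(-3, p))), Pow(Add(-6, Y), -1)) = Mul(Pow(Add(-6, Y), -1), Add(Y, Mul(2, p, Add(-3, p)))))
Mul(Function('k')(29, -39), Function('M')(-4, 10)) = Mul(-39, Mul(Pow(Add(-6, -4), -1), Add(-4, Mul(2, 10, Add(-3, 10))))) = Mul(-39, Mul(Pow(-10, -1), Add(-4, Mul(2, 10, 7)))) = Mul(-39, Mul(Rational(-1, 10), Add(-4, 140))) = Mul(-39, Mul(Rational(-1, 10), 136)) = Mul(-39, Rational(-68, 5)) = Rational(2652, 5)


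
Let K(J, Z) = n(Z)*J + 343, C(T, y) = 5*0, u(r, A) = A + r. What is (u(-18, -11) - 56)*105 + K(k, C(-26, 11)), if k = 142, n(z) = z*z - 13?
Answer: -10428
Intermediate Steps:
C(T, y) = 0
n(z) = -13 + z**2 (n(z) = z**2 - 13 = -13 + z**2)
K(J, Z) = 343 + J*(-13 + Z**2) (K(J, Z) = (-13 + Z**2)*J + 343 = J*(-13 + Z**2) + 343 = 343 + J*(-13 + Z**2))
(u(-18, -11) - 56)*105 + K(k, C(-26, 11)) = ((-11 - 18) - 56)*105 + (343 + 142*(-13 + 0**2)) = (-29 - 56)*105 + (343 + 142*(-13 + 0)) = -85*105 + (343 + 142*(-13)) = -8925 + (343 - 1846) = -8925 - 1503 = -10428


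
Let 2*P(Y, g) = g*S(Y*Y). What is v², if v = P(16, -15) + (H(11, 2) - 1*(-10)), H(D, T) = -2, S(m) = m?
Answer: 3655744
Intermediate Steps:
P(Y, g) = g*Y²/2 (P(Y, g) = (g*(Y*Y))/2 = (g*Y²)/2 = g*Y²/2)
v = -1912 (v = (½)*(-15)*16² + (-2 - 1*(-10)) = (½)*(-15)*256 + (-2 + 10) = -1920 + 8 = -1912)
v² = (-1912)² = 3655744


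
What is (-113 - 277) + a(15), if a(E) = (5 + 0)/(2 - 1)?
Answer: -385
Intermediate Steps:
a(E) = 5 (a(E) = 5/1 = 5*1 = 5)
(-113 - 277) + a(15) = (-113 - 277) + 5 = -390 + 5 = -385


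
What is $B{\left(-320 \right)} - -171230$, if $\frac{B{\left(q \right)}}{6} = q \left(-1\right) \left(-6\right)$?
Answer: $159710$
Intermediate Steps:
$B{\left(q \right)} = 36 q$ ($B{\left(q \right)} = 6 q \left(-1\right) \left(-6\right) = 6 - q \left(-6\right) = 6 \cdot 6 q = 36 q$)
$B{\left(-320 \right)} - -171230 = 36 \left(-320\right) - -171230 = -11520 + 171230 = 159710$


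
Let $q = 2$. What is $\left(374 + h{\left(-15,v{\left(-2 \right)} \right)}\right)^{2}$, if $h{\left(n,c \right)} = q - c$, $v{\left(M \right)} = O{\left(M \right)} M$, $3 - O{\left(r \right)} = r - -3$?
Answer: $144400$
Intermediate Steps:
$O{\left(r \right)} = - r$ ($O{\left(r \right)} = 3 - \left(r - -3\right) = 3 - \left(r + 3\right) = 3 - \left(3 + r\right) = - r$)
$v{\left(M \right)} = - M^{2}$ ($v{\left(M \right)} = - M M = - M^{2}$)
$h{\left(n,c \right)} = 2 - c$
$\left(374 + h{\left(-15,v{\left(-2 \right)} \right)}\right)^{2} = \left(374 - \left(-2 - \left(-2\right)^{2}\right)\right)^{2} = \left(374 - \left(-2 - 4\right)\right)^{2} = \left(374 + \left(2 - -4\right)\right)^{2} = \left(374 + \left(2 + 4\right)\right)^{2} = \left(374 + 6\right)^{2} = 380^{2} = 144400$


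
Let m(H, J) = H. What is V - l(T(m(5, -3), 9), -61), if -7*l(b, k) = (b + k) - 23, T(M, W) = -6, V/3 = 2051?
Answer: 42981/7 ≈ 6140.1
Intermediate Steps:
V = 6153 (V = 3*2051 = 6153)
l(b, k) = 23/7 - b/7 - k/7 (l(b, k) = -((b + k) - 23)/7 = -(-23 + b + k)/7 = 23/7 - b/7 - k/7)
V - l(T(m(5, -3), 9), -61) = 6153 - (23/7 - 1/7*(-6) - 1/7*(-61)) = 6153 - (23/7 + 6/7 + 61/7) = 6153 - 1*90/7 = 6153 - 90/7 = 42981/7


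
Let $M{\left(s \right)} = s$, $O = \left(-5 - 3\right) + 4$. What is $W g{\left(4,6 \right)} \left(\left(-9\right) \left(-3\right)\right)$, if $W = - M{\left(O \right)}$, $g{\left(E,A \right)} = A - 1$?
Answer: $540$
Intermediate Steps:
$O = -4$ ($O = -8 + 4 = -4$)
$g{\left(E,A \right)} = -1 + A$
$W = 4$ ($W = \left(-1\right) \left(-4\right) = 4$)
$W g{\left(4,6 \right)} \left(\left(-9\right) \left(-3\right)\right) = 4 \left(-1 + 6\right) \left(\left(-9\right) \left(-3\right)\right) = 4 \cdot 5 \cdot 27 = 20 \cdot 27 = 540$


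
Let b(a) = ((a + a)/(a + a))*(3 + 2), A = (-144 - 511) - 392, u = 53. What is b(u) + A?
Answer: -1042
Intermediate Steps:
A = -1047 (A = -655 - 392 = -1047)
b(a) = 5 (b(a) = ((2*a)/((2*a)))*5 = ((2*a)*(1/(2*a)))*5 = 1*5 = 5)
b(u) + A = 5 - 1047 = -1042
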